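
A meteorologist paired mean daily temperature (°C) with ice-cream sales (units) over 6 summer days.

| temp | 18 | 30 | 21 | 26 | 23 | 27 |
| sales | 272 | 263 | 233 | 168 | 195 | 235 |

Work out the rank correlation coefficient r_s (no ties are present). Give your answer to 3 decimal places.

Rank temp: 1, 6, 2, 4, 3, 5
Rank sales: 6, 5, 3, 1, 2, 4
d = rank(temp) − rank(sales): -5, 1, -1, 3, 1, 1; Σd² = 38
ρ = 1 − 6Σd² / [n(n²−1)] = 1 − 6×38 / (6×35) = 1 − 228/210 ≈ -0.086

-0.086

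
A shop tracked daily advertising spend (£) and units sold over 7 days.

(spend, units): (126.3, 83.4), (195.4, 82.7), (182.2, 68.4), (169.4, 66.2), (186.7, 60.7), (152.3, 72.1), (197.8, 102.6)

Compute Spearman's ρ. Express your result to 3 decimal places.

0.143

Rank spend: 1, 6, 4, 3, 5, 2, 7
Rank units: 6, 5, 3, 2, 1, 4, 7
d = rank(spend) − rank(units): -5, 1, 1, 1, 4, -2, 0; Σd² = 48
ρ = 1 − 6Σd² / [n(n²−1)] = 1 − 6×48 / (7×48) = 1 − 288/336 ≈ 0.143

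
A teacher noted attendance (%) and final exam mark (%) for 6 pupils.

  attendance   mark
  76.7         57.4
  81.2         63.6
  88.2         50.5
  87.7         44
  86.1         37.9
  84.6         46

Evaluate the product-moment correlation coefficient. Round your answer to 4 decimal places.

-0.6781

n = 6, Σx = 504.5, Σy = 299.4, Σx² = 42517.23, Σy² = 15378.38, Σxy = 25034.59
nΣxy − ΣxΣy = 150207.54 − 151047.3 = -839.76
nΣx² − (Σx)² = 255103.38 − 254520.25 = 583.13; nΣy² − (Σy)² = 92270.28 − 89640.36 = 2629.92
r = -839.76 / √(583.13 × 2629.92) = -839.76 / 1238.3801 ≈ -0.6781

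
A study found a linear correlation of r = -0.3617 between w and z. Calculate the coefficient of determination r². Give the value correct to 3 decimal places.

0.131

r² = (-0.3617)² = 0.131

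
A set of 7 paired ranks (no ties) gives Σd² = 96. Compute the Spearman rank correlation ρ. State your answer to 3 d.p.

-0.714

ρ = 1 − 6Σd² / [n(n²−1)] = 1 − 6×96 / (7×48)
  = 1 − 576/336 = 1 − 1.7143 ≈ -0.714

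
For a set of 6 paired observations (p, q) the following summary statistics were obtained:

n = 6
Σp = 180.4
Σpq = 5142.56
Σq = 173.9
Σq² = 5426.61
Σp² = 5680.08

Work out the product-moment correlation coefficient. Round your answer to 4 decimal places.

r = (nΣpq − ΣpΣq) / √[(nΣp² − (Σp)²)(nΣq² − (Σq)²)]
Numerator: 6×5142.56 − 180.4×173.9 = -516.2
Denominator: √[(34080.48 − 32544.16)(32559.66 − 30241.21)] = √[1536.32 × 2318.45] = 1887.2947
r = -516.2 / 1887.2947 ≈ -0.2735

-0.2735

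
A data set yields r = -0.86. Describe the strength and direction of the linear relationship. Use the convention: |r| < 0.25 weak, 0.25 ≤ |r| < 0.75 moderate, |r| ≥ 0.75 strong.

r = -0.86 < 0 so the relationship is negative.
|r| = 0.86, which falls in the strong range.

strong negative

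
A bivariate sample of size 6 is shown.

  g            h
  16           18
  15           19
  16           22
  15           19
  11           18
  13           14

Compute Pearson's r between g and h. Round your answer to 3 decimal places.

n = 6, Σg = 86, Σh = 110, Σg² = 1252, Σh² = 2050, Σgh = 1590
nΣgh − ΣgΣh = 9540 − 9460 = 80
nΣg² − (Σg)² = 7512 − 7396 = 116; nΣh² − (Σh)² = 12300 − 12100 = 200
r = 80 / √(116 × 200) = 80 / 152.3155 ≈ 0.525

0.525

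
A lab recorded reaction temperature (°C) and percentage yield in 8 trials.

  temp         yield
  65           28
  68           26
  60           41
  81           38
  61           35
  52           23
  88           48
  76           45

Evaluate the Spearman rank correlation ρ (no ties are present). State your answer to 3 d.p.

Rank temp: 4, 5, 2, 7, 3, 1, 8, 6
Rank yield: 3, 2, 6, 5, 4, 1, 8, 7
d = rank(temp) − rank(yield): 1, 3, -4, 2, -1, 0, 0, -1; Σd² = 32
ρ = 1 − 6Σd² / [n(n²−1)] = 1 − 6×32 / (8×63) = 1 − 192/504 ≈ 0.619

0.619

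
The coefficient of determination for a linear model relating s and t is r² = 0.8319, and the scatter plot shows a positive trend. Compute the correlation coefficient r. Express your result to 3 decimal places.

0.912

|r| = √0.8319 = 0.912
The association is positive, so r = 0.912.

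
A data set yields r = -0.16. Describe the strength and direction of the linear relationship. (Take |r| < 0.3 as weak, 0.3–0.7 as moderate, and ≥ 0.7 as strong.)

weak negative

r = -0.16 < 0 so the relationship is negative.
|r| = 0.16, which falls in the weak range.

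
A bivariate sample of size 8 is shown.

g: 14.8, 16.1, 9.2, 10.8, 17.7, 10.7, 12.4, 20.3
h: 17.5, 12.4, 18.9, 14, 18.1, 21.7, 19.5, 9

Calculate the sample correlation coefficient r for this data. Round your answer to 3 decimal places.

n = 8, Σg = 112, Σh = 131.1, Σg² = 1673.16, Σh² = 2272.97, Σgh = 1760.78
nΣgh − ΣgΣh = 14086.24 − 14683.2 = -596.96
nΣg² − (Σg)² = 13385.28 − 12544 = 841.28; nΣh² − (Σh)² = 18183.76 − 17187.21 = 996.55
r = -596.96 / √(841.28 × 996.55) = -596.96 / 915.6296 ≈ -0.652

-0.652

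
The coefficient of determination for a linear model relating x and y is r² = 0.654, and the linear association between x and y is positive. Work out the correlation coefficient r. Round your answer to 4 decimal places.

0.8087

|r| = √0.654 = 0.8087
The association is positive, so r = 0.8087.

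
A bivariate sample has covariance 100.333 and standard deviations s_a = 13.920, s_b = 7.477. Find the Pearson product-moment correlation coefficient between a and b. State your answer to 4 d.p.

0.9640

r = Cov(a,b) / (s_a · s_b) = 100.333 / (13.920 × 7.477)
  = 100.333 / 104.0798 ≈ 0.9640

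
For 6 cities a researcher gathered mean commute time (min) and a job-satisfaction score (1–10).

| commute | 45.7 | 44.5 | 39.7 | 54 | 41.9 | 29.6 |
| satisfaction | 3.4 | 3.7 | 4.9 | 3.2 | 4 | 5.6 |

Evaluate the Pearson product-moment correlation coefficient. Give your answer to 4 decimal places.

-0.9344

n = 6, Σx = 255.4, Σy = 24.8, Σx² = 11192.6, Σy² = 106.86, Σxy = 1020.72
nΣxy − ΣxΣy = 6124.32 − 6333.92 = -209.6
nΣx² − (Σx)² = 67155.6 − 65229.16 = 1926.44; nΣy² − (Σy)² = 641.16 − 615.04 = 26.12
r = -209.6 / √(1926.44 × 26.12) = -209.6 / 224.3181 ≈ -0.9344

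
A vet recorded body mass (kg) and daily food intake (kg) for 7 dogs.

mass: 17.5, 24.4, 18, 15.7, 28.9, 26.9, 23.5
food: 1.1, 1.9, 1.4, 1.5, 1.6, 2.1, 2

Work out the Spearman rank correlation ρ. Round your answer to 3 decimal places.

0.643

Rank mass: 2, 5, 3, 1, 7, 6, 4
Rank food: 1, 5, 2, 3, 4, 7, 6
d = rank(mass) − rank(food): 1, 0, 1, -2, 3, -1, -2; Σd² = 20
ρ = 1 − 6Σd² / [n(n²−1)] = 1 − 6×20 / (7×48) = 1 − 120/336 ≈ 0.643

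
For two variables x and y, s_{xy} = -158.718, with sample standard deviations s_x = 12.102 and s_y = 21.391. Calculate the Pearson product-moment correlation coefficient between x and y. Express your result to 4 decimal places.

-0.6131

r = Cov(x,y) / (s_x · s_y) = -158.718 / (12.102 × 21.391)
  = -158.718 / 258.8739 ≈ -0.6131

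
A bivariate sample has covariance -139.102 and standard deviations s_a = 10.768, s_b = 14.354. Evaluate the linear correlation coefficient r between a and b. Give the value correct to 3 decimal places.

r = Cov(a,b) / (s_a · s_b) = -139.102 / (10.768 × 14.354)
  = -139.102 / 154.5639 ≈ -0.900

-0.900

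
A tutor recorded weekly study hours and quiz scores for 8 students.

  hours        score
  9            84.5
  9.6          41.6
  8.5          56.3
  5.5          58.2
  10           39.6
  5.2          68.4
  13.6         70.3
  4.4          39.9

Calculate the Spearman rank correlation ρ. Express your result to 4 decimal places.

Rank hours: 5, 6, 4, 3, 7, 2, 8, 1
Rank score: 8, 3, 4, 5, 1, 6, 7, 2
d = rank(hours) − rank(score): -3, 3, 0, -2, 6, -4, 1, -1; Σd² = 76
ρ = 1 − 6Σd² / [n(n²−1)] = 1 − 6×76 / (8×63) = 1 − 456/504 ≈ 0.0952

0.0952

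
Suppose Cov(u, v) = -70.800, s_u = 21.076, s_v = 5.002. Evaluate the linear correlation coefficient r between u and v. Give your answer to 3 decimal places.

r = Cov(u,v) / (s_u · s_v) = -70.800 / (21.076 × 5.002)
  = -70.800 / 105.4222 ≈ -0.672

-0.672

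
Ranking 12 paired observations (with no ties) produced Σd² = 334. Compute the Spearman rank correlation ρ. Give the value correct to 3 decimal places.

ρ = 1 − 6Σd² / [n(n²−1)] = 1 − 6×334 / (12×143)
  = 1 − 2004/1716 = 1 − 1.1678 ≈ -0.168

-0.168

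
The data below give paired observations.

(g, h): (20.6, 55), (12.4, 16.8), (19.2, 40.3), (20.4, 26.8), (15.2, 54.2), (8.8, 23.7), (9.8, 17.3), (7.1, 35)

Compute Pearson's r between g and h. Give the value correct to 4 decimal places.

n = 8, Σg = 113.5, Σh = 269.1, Σg² = 1817.85, Σh² = 10673.19, Σgh = 4112.24
nΣgh − ΣgΣh = 32897.92 − 30542.85 = 2355.07
nΣg² − (Σg)² = 14542.8 − 12882.25 = 1660.55; nΣh² − (Σh)² = 85385.52 − 72414.81 = 12970.71
r = 2355.07 / √(1660.55 × 12970.71) = 2355.07 / 4640.9603 ≈ 0.5075

0.5075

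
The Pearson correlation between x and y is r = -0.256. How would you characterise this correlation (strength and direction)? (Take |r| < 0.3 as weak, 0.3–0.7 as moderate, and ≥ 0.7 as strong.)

r = -0.256 < 0 so the relationship is negative.
|r| = 0.256, which falls in the weak range.

weak negative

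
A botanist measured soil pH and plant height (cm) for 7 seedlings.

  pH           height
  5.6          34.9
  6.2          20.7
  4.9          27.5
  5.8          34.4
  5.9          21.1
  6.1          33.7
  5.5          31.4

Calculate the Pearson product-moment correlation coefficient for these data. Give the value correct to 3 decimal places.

n = 7, Σx = 40, Σy = 203.7, Σx² = 229.72, Σy² = 6152.97, Σxy = 1160.81
nΣxy − ΣxΣy = 8125.67 − 8148 = -22.33
nΣx² − (Σx)² = 1608.04 − 1600 = 8.04; nΣy² − (Σy)² = 43070.79 − 41493.69 = 1577.1
r = -22.33 / √(8.04 × 1577.1) = -22.33 / 112.6050 ≈ -0.198

-0.198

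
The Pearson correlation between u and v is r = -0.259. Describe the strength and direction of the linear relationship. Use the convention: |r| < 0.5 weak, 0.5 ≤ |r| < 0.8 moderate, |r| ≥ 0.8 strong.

weak negative

r = -0.259 < 0 so the relationship is negative.
|r| = 0.259, which falls in the weak range.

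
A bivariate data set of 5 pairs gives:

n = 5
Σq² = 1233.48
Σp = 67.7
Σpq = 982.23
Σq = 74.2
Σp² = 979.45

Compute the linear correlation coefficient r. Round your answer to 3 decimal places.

-0.246

r = (nΣpq − ΣpΣq) / √[(nΣp² − (Σp)²)(nΣq² − (Σq)²)]
Numerator: 5×982.23 − 67.7×74.2 = -112.19
Denominator: √[(4897.25 − 4583.29)(6167.4 − 5505.64)] = √[313.96 × 661.76] = 455.8137
r = -112.19 / 455.8137 ≈ -0.246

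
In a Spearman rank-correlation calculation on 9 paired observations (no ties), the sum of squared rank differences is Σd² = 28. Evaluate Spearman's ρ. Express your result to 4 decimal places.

0.7667

ρ = 1 − 6Σd² / [n(n²−1)] = 1 − 6×28 / (9×80)
  = 1 − 168/720 = 1 − 0.23333 ≈ 0.7667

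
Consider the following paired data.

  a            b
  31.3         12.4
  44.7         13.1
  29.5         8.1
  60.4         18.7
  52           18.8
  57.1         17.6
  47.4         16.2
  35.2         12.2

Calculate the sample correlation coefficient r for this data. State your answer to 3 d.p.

0.922

n = 8, Σa = 357.6, Σb = 117.1, Σa² = 16946.4, Σb² = 1815.15, Σab = 5522
nΣab − ΣaΣb = 44176 − 41874.96 = 2301.04
nΣa² − (Σa)² = 135571.2 − 127877.76 = 7693.44; nΣb² − (Σb)² = 14521.2 − 13712.41 = 808.79
r = 2301.04 / √(7693.44 × 808.79) = 2301.04 / 2494.4693 ≈ 0.922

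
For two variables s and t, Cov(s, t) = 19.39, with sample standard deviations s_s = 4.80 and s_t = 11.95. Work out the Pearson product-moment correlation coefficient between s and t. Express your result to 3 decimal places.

r = Cov(s,t) / (s_s · s_t) = 19.39 / (4.80 × 11.95)
  = 19.39 / 57.3600 ≈ 0.338

0.338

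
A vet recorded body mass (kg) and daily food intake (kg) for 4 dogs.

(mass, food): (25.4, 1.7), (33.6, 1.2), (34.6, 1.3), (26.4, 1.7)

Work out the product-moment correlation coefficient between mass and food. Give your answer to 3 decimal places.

-0.967

n = 4, Σx = 120, Σy = 5.9, Σx² = 3668.24, Σy² = 8.91, Σxy = 173.36
nΣxy − ΣxΣy = 693.44 − 708 = -14.56
nΣx² − (Σx)² = 14672.96 − 14400 = 272.96; nΣy² − (Σy)² = 35.64 − 34.81 = 0.83
r = -14.56 / √(272.96 × 0.83) = -14.56 / 15.0518 ≈ -0.967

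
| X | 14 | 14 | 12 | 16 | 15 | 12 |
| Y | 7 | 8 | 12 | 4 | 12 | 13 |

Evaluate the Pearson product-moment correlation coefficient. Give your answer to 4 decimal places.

-0.7249

n = 6, ΣX = 83, ΣY = 56, ΣX² = 1161, ΣY² = 586, ΣXY = 754
nΣXY − ΣXΣY = 4524 − 4648 = -124
nΣX² − (ΣX)² = 6966 − 6889 = 77; nΣY² − (ΣY)² = 3516 − 3136 = 380
r = -124 / √(77 × 380) = -124 / 171.0555 ≈ -0.7249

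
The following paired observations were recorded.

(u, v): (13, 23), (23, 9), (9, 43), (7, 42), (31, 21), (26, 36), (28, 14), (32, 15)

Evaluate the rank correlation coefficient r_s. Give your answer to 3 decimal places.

-0.619

Rank u: 3, 4, 2, 1, 7, 5, 6, 8
Rank v: 5, 1, 8, 7, 4, 6, 2, 3
d = rank(u) − rank(v): -2, 3, -6, -6, 3, -1, 4, 5; Σd² = 136
ρ = 1 − 6Σd² / [n(n²−1)] = 1 − 6×136 / (8×63) = 1 − 816/504 ≈ -0.619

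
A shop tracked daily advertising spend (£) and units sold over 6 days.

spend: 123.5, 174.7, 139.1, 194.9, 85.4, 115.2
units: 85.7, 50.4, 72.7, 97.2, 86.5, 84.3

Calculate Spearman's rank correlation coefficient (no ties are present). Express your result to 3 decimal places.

-0.086

Rank spend: 3, 5, 4, 6, 1, 2
Rank units: 4, 1, 2, 6, 5, 3
d = rank(spend) − rank(units): -1, 4, 2, 0, -4, -1; Σd² = 38
ρ = 1 − 6Σd² / [n(n²−1)] = 1 − 6×38 / (6×35) = 1 − 228/210 ≈ -0.086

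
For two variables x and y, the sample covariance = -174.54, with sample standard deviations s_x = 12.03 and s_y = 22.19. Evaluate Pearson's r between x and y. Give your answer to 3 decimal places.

-0.654

r = Cov(x,y) / (s_x · s_y) = -174.54 / (12.03 × 22.19)
  = -174.54 / 266.9457 ≈ -0.654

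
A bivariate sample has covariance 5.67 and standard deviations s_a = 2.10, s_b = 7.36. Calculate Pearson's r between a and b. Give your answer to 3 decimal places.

r = Cov(a,b) / (s_a · s_b) = 5.67 / (2.10 × 7.36)
  = 5.67 / 15.4560 ≈ 0.367

0.367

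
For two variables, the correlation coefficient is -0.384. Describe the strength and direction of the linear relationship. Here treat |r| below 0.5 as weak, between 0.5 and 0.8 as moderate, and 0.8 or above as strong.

r = -0.384 < 0 so the relationship is negative.
|r| = 0.384, which falls in the weak range.

weak negative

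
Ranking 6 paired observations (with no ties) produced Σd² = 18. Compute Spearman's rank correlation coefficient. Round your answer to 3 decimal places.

0.486

ρ = 1 − 6Σd² / [n(n²−1)] = 1 − 6×18 / (6×35)
  = 1 − 108/210 = 1 − 0.5143 ≈ 0.486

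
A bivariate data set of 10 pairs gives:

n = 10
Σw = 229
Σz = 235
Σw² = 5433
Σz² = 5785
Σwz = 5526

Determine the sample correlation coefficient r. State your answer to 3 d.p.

r = (nΣwz − ΣwΣz) / √[(nΣw² − (Σw)²)(nΣz² − (Σz)²)]
Numerator: 10×5526 − 229×235 = 1445
Denominator: √[(54330 − 52441)(57850 − 55225)] = √[1889 × 2625] = 2226.7970
r = 1445 / 2226.7970 ≈ 0.649

0.649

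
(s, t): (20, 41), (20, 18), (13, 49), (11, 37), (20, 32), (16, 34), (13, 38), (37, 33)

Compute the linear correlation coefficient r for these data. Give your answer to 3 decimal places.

-0.324

n = 8, Σs = 150, Σt = 282, Σs² = 3284, Σt² = 10488, Σst = 5123
nΣst − ΣsΣt = 40984 − 42300 = -1316
nΣs² − (Σs)² = 26272 − 22500 = 3772; nΣt² − (Σt)² = 83904 − 79524 = 4380
r = -1316 / √(3772 × 4380) = -1316 / 4064.6476 ≈ -0.324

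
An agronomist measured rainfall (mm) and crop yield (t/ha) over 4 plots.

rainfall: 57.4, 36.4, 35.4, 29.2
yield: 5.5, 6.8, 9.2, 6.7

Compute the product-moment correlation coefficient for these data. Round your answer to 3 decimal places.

n = 4, Σx = 158.4, Σy = 28.2, Σx² = 6725.52, Σy² = 206.02, Σxy = 1084.54
nΣxy − ΣxΣy = 4338.16 − 4466.88 = -128.72
nΣx² − (Σx)² = 26902.08 − 25090.56 = 1811.52; nΣy² − (Σy)² = 824.08 − 795.24 = 28.84
r = -128.72 / √(1811.52 × 28.84) = -128.72 / 228.5700 ≈ -0.563

-0.563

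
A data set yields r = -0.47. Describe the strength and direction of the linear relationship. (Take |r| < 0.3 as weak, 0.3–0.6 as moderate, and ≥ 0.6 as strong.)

r = -0.47 < 0 so the relationship is negative.
|r| = 0.47, which falls in the moderate range.

moderate negative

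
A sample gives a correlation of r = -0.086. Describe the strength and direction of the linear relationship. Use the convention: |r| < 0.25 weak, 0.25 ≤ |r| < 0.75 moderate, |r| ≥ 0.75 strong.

r = -0.086 < 0 so the relationship is negative.
|r| = 0.086, which falls in the weak range.

weak negative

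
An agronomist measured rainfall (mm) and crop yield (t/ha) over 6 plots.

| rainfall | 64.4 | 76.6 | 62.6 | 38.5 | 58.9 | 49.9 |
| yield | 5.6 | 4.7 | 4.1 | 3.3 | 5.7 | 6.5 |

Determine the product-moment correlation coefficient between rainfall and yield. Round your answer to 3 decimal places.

0.206

n = 6, Σx = 350.9, Σy = 29.9, Σx² = 21375.15, Σy² = 155.89, Σxy = 1764.45
nΣxy − ΣxΣy = 10586.7 − 10491.91 = 94.79
nΣx² − (Σx)² = 128250.9 − 123130.81 = 5120.09; nΣy² − (Σy)² = 935.34 − 894.01 = 41.33
r = 94.79 / √(5120.09 × 41.33) = 94.79 / 460.0145 ≈ 0.206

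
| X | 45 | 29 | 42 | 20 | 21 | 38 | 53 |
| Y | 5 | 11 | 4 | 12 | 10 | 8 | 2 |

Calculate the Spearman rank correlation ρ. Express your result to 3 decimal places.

-0.929

Rank X: 6, 3, 5, 1, 2, 4, 7
Rank Y: 3, 6, 2, 7, 5, 4, 1
d = rank(X) − rank(Y): 3, -3, 3, -6, -3, 0, 6; Σd² = 108
ρ = 1 − 6Σd² / [n(n²−1)] = 1 − 6×108 / (7×48) = 1 − 648/336 ≈ -0.929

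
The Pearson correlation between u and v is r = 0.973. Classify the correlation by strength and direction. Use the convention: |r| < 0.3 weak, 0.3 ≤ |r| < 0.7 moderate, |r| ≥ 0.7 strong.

strong positive

r = 0.973 > 0 so the relationship is positive.
|r| = 0.973, which falls in the strong range.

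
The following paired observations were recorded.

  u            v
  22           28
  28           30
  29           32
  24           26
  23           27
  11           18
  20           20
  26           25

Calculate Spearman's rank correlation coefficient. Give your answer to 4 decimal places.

0.7619

Rank u: 3, 7, 8, 5, 4, 1, 2, 6
Rank v: 6, 7, 8, 4, 5, 1, 2, 3
d = rank(u) − rank(v): -3, 0, 0, 1, -1, 0, 0, 3; Σd² = 20
ρ = 1 − 6Σd² / [n(n²−1)] = 1 − 6×20 / (8×63) = 1 − 120/504 ≈ 0.7619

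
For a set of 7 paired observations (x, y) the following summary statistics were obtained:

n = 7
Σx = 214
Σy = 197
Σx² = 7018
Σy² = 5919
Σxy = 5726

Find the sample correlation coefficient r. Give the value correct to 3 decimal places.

r = (nΣxy − ΣxΣy) / √[(nΣx² − (Σx)²)(nΣy² − (Σy)²)]
Numerator: 7×5726 − 214×197 = -2076
Denominator: √[(49126 − 45796)(41433 − 38809)] = √[3330 × 2624] = 2955.9973
r = -2076 / 2955.9973 ≈ -0.702

-0.702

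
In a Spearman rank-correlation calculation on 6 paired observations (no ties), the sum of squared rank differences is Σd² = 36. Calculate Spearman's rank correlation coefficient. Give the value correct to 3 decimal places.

ρ = 1 − 6Σd² / [n(n²−1)] = 1 − 6×36 / (6×35)
  = 1 − 216/210 = 1 − 1.0286 ≈ -0.029

-0.029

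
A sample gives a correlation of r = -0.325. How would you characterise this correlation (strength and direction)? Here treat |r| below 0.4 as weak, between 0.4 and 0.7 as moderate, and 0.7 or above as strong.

weak negative

r = -0.325 < 0 so the relationship is negative.
|r| = 0.325, which falls in the weak range.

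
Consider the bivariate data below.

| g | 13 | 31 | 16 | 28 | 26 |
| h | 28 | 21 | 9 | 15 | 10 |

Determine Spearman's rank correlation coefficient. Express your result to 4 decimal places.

Rank g: 1, 5, 2, 4, 3
Rank h: 5, 4, 1, 3, 2
d = rank(g) − rank(h): -4, 1, 1, 1, 1; Σd² = 20
ρ = 1 − 6Σd² / [n(n²−1)] = 1 − 6×20 / (5×24) = 1 − 120/120 ≈ 0.0000

0.0000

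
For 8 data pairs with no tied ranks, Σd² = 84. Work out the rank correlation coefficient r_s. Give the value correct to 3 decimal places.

ρ = 1 − 6Σd² / [n(n²−1)] = 1 − 6×84 / (8×63)
  = 1 − 504/504 = 1 − 1.0000 ≈ 0.000

0.000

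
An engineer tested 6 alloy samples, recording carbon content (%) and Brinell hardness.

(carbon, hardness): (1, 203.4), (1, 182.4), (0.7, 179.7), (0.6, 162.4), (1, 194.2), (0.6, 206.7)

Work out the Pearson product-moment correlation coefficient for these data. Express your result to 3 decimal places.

n = 6, Σx = 4.9, Σy = 1128.8, Σx² = 4.21, Σy² = 213745.7, Σxy = 927.25
nΣxy − ΣxΣy = 5563.5 − 5531.12 = 32.38
nΣx² − (Σx)² = 25.26 − 24.01 = 1.25; nΣy² − (Σy)² = 1282474.2 − 1274189.44 = 8284.76
r = 32.38 / √(1.25 × 8284.76) = 32.38 / 101.7642 ≈ 0.318

0.318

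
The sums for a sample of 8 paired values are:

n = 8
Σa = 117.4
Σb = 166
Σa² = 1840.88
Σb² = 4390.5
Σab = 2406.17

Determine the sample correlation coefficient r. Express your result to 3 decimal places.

r = (nΣab − ΣaΣb) / √[(nΣa² − (Σa)²)(nΣb² − (Σb)²)]
Numerator: 8×2406.17 − 117.4×166 = -239.04
Denominator: √[(14727.04 − 13782.76)(35124 − 27556)] = √[944.28 × 7568] = 2673.2585
r = -239.04 / 2673.2585 ≈ -0.089

-0.089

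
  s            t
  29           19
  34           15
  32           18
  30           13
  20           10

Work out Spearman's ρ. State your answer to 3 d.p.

0.300

Rank s: 2, 5, 4, 3, 1
Rank t: 5, 3, 4, 2, 1
d = rank(s) − rank(t): -3, 2, 0, 1, 0; Σd² = 14
ρ = 1 − 6Σd² / [n(n²−1)] = 1 − 6×14 / (5×24) = 1 − 84/120 ≈ 0.300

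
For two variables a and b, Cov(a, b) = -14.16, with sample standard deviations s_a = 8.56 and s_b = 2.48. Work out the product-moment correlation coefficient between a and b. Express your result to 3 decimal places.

r = Cov(a,b) / (s_a · s_b) = -14.16 / (8.56 × 2.48)
  = -14.16 / 21.2288 ≈ -0.667

-0.667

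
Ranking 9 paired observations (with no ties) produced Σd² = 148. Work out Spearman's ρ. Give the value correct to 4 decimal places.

ρ = 1 − 6Σd² / [n(n²−1)] = 1 − 6×148 / (9×80)
  = 1 − 888/720 = 1 − 1.23333 ≈ -0.2333

-0.2333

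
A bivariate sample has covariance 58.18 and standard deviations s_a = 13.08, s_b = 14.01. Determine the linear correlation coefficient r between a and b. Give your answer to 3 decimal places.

r = Cov(a,b) / (s_a · s_b) = 58.18 / (13.08 × 14.01)
  = 58.18 / 183.2508 ≈ 0.317

0.317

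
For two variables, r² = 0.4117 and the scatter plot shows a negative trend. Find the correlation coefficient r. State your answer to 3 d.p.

|r| = √0.4117 = 0.642
The association is negative, so r = −0.642.

-0.642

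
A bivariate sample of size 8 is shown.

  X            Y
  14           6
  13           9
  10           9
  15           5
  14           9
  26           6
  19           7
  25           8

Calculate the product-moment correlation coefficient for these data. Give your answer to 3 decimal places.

-0.339

n = 8, ΣX = 136, ΣY = 59, ΣX² = 2548, ΣY² = 453, ΣXY = 981
nΣXY − ΣXΣY = 7848 − 8024 = -176
nΣX² − (ΣX)² = 20384 − 18496 = 1888; nΣY² − (ΣY)² = 3624 − 3481 = 143
r = -176 / √(1888 × 143) = -176 / 519.5998 ≈ -0.339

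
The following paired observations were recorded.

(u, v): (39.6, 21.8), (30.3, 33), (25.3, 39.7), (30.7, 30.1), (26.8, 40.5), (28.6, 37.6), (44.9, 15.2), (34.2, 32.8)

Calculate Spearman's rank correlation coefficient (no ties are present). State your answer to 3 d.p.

Rank u: 7, 4, 1, 5, 2, 3, 8, 6
Rank v: 2, 5, 7, 3, 8, 6, 1, 4
d = rank(u) − rank(v): 5, -1, -6, 2, -6, -3, 7, 2; Σd² = 164
ρ = 1 − 6Σd² / [n(n²−1)] = 1 − 6×164 / (8×63) = 1 − 984/504 ≈ -0.952

-0.952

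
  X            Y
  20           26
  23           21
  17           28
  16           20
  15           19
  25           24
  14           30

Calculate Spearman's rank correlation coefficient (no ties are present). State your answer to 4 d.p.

-0.0714

Rank X: 5, 6, 4, 3, 2, 7, 1
Rank Y: 5, 3, 6, 2, 1, 4, 7
d = rank(X) − rank(Y): 0, 3, -2, 1, 1, 3, -6; Σd² = 60
ρ = 1 − 6Σd² / [n(n²−1)] = 1 − 6×60 / (7×48) = 1 − 360/336 ≈ -0.0714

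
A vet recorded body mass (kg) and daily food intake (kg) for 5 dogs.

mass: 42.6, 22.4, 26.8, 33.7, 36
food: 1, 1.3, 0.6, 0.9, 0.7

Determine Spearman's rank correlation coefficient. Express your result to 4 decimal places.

Rank mass: 5, 1, 2, 3, 4
Rank food: 4, 5, 1, 3, 2
d = rank(mass) − rank(food): 1, -4, 1, 0, 2; Σd² = 22
ρ = 1 − 6Σd² / [n(n²−1)] = 1 − 6×22 / (5×24) = 1 − 132/120 ≈ -0.1000

-0.1000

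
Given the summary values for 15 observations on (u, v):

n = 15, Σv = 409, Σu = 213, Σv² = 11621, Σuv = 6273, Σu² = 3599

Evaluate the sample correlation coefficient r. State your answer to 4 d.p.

0.8963

r = (nΣuv − ΣuΣv) / √[(nΣu² − (Σu)²)(nΣv² − (Σv)²)]
Numerator: 15×6273 − 213×409 = 6978
Denominator: √[(53985 − 45369)(174315 − 167281)] = √[8616 × 7034] = 7784.9177
r = 6978 / 7784.9177 ≈ 0.8963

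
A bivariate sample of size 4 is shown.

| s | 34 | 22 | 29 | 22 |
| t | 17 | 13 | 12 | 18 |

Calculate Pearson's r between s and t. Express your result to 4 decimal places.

0.0580

n = 4, Σs = 107, Σt = 60, Σs² = 2965, Σt² = 926, Σst = 1608
nΣst − ΣsΣt = 6432 − 6420 = 12
nΣs² − (Σs)² = 11860 − 11449 = 411; nΣt² − (Σt)² = 3704 − 3600 = 104
r = 12 / √(411 × 104) = 12 / 206.7462 ≈ 0.0580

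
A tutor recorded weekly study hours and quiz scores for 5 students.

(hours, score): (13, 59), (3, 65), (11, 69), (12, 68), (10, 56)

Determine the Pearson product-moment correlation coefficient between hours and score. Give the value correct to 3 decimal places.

n = 5, Σx = 49, Σy = 317, Σx² = 543, Σy² = 20227, Σxy = 3097
nΣxy − ΣxΣy = 15485 − 15533 = -48
nΣx² − (Σx)² = 2715 − 2401 = 314; nΣy² − (Σy)² = 101135 − 100489 = 646
r = -48 / √(314 × 646) = -48 / 450.3821 ≈ -0.107

-0.107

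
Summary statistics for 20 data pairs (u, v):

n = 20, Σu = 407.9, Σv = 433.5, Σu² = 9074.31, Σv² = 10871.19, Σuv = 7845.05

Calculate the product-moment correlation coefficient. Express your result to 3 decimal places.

r = (nΣuv − ΣuΣv) / √[(nΣu² − (Σu)²)(nΣv² − (Σv)²)]
Numerator: 20×7845.05 − 407.9×433.5 = -19923.65
Denominator: √[(181486.2 − 166382.41)(217423.8 − 187922.25)] = √[15103.79 × 29501.55] = 21108.8895
r = -19923.65 / 21108.8895 ≈ -0.944

-0.944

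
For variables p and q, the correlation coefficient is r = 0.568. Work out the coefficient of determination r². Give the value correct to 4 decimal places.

r² = (0.568)² = 0.3226

0.3226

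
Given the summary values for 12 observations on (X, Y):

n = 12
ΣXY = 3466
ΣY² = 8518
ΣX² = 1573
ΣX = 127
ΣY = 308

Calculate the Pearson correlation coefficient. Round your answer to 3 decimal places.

0.551

r = (nΣXY − ΣXΣY) / √[(nΣX² − (ΣX)²)(nΣY² − (ΣY)²)]
Numerator: 12×3466 − 127×308 = 2476
Denominator: √[(18876 − 16129)(102216 − 94864)] = √[2747 × 7352] = 4493.9898
r = 2476 / 4493.9898 ≈ 0.551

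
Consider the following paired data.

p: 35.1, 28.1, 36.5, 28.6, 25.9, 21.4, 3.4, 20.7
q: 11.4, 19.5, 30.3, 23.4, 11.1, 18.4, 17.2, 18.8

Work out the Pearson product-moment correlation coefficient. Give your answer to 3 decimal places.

0.233

n = 8, Σp = 199.7, Σq = 150.1, Σp² = 5740.65, Σq² = 3086.91, Σpq = 3852.17
nΣpq − ΣpΣq = 30817.36 − 29974.97 = 842.39
nΣp² − (Σp)² = 45925.2 − 39880.09 = 6045.11; nΣq² − (Σq)² = 24695.28 − 22530.01 = 2165.27
r = 842.39 / √(6045.11 × 2165.27) = 842.39 / 3617.9131 ≈ 0.233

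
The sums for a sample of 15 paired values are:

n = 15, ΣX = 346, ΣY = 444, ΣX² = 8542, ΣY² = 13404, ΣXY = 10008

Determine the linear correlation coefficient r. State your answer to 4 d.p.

-0.6098

r = (nΣXY − ΣXΣY) / √[(nΣX² − (ΣX)²)(nΣY² − (ΣY)²)]
Numerator: 15×10008 − 346×444 = -3504
Denominator: √[(128130 − 119716)(201060 − 197136)] = √[8414 × 3924] = 5746.0017
r = -3504 / 5746.0017 ≈ -0.6098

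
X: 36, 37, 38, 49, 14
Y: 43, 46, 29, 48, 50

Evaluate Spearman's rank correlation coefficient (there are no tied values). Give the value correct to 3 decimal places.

-0.300

Rank X: 2, 3, 4, 5, 1
Rank Y: 2, 3, 1, 4, 5
d = rank(X) − rank(Y): 0, 0, 3, 1, -4; Σd² = 26
ρ = 1 − 6Σd² / [n(n²−1)] = 1 − 6×26 / (5×24) = 1 − 156/120 ≈ -0.300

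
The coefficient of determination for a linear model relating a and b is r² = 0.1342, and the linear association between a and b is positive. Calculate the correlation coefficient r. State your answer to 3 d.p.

|r| = √0.1342 = 0.366
The association is positive, so r = 0.366.

0.366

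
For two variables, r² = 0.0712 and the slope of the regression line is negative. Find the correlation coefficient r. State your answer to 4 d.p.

-0.2668

|r| = √0.0712 = 0.2668
The association is negative, so r = −0.2668.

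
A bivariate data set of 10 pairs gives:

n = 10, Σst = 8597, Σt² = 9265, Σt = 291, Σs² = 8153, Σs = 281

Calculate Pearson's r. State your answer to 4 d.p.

0.9280

r = (nΣst − ΣsΣt) / √[(nΣs² − (Σs)²)(nΣt² − (Σt)²)]
Numerator: 10×8597 − 281×291 = 4199
Denominator: √[(81530 − 78961)(92650 − 84681)] = √[2569 × 7969] = 4524.6393
r = 4199 / 4524.6393 ≈ 0.9280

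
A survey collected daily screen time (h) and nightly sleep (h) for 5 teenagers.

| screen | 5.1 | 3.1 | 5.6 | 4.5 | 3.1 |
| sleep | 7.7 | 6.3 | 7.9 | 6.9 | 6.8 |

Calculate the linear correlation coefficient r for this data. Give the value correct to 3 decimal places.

n = 5, Σx = 21.4, Σy = 35.6, Σx² = 96.84, Σy² = 255.24, Σxy = 155.17
nΣxy − ΣxΣy = 775.85 − 761.84 = 14.01
nΣx² − (Σx)² = 484.2 − 457.96 = 26.24; nΣy² − (Σy)² = 1276.2 − 1267.36 = 8.84
r = 14.01 / √(26.24 × 8.84) = 14.01 / 15.2303 ≈ 0.920

0.920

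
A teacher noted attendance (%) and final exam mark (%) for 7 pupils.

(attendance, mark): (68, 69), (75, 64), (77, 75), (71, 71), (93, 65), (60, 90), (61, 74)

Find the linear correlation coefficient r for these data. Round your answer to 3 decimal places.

n = 7, Σx = 505, Σy = 508, Σx² = 37189, Σy² = 37324, Σxy = 36267
nΣxy − ΣxΣy = 253869 − 256540 = -2671
nΣx² − (Σx)² = 260323 − 255025 = 5298; nΣy² − (Σy)² = 261268 − 258064 = 3204
r = -2671 / √(5298 × 3204) = -2671 / 4120.0476 ≈ -0.648

-0.648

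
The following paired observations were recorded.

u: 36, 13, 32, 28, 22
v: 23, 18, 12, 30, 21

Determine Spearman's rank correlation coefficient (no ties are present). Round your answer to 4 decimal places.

0.2000

Rank u: 5, 1, 4, 3, 2
Rank v: 4, 2, 1, 5, 3
d = rank(u) − rank(v): 1, -1, 3, -2, -1; Σd² = 16
ρ = 1 − 6Σd² / [n(n²−1)] = 1 − 6×16 / (5×24) = 1 − 96/120 ≈ 0.2000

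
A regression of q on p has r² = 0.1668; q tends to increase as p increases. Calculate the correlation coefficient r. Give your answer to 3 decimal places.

|r| = √0.1668 = 0.408
The association is positive, so r = 0.408.

0.408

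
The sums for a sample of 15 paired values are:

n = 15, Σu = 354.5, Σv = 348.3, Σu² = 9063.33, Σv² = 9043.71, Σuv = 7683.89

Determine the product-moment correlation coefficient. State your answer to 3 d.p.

-0.676

r = (nΣuv − ΣuΣv) / √[(nΣu² − (Σu)²)(nΣv² − (Σv)²)]
Numerator: 15×7683.89 − 354.5×348.3 = -8214
Denominator: √[(135949.95 − 125670.25)(135655.65 − 121312.89)] = √[10279.7 × 14342.76] = 12142.4573
r = -8214 / 12142.4573 ≈ -0.676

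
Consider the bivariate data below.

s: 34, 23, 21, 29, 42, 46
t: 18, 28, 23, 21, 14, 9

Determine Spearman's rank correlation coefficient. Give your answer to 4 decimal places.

-0.9429

Rank s: 4, 2, 1, 3, 5, 6
Rank t: 3, 6, 5, 4, 2, 1
d = rank(s) − rank(t): 1, -4, -4, -1, 3, 5; Σd² = 68
ρ = 1 − 6Σd² / [n(n²−1)] = 1 − 6×68 / (6×35) = 1 − 408/210 ≈ -0.9429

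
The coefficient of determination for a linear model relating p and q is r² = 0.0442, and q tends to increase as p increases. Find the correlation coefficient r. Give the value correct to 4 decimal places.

|r| = √0.0442 = 0.2102
The association is positive, so r = 0.2102.

0.2102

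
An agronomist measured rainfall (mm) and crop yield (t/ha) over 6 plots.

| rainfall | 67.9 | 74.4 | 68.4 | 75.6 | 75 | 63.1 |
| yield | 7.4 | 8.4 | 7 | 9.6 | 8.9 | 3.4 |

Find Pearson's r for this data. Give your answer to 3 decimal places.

n = 6, Σx = 424.4, Σy = 44.7, Σx² = 30146.3, Σy² = 357.25, Σxy = 3214.02
nΣxy − ΣxΣy = 19284.12 − 18970.68 = 313.44
nΣx² − (Σx)² = 180877.8 − 180115.36 = 762.44; nΣy² − (Σy)² = 2143.5 − 1998.09 = 145.41
r = 313.44 / √(762.44 × 145.41) = 313.44 / 332.9661 ≈ 0.941

0.941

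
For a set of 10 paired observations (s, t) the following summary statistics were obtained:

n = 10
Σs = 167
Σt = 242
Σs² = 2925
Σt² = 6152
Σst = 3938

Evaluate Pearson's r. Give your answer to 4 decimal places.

r = (nΣst − ΣsΣt) / √[(nΣs² − (Σs)²)(nΣt² − (Σt)²)]
Numerator: 10×3938 − 167×242 = -1034
Denominator: √[(29250 − 27889)(61520 − 58564)] = √[1361 × 2956] = 2005.7707
r = -1034 / 2005.7707 ≈ -0.5155

-0.5155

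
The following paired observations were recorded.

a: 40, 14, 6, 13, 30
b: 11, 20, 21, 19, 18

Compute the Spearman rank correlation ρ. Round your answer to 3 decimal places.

Rank a: 5, 3, 1, 2, 4
Rank b: 1, 4, 5, 3, 2
d = rank(a) − rank(b): 4, -1, -4, -1, 2; Σd² = 38
ρ = 1 − 6Σd² / [n(n²−1)] = 1 − 6×38 / (5×24) = 1 − 228/120 ≈ -0.900

-0.900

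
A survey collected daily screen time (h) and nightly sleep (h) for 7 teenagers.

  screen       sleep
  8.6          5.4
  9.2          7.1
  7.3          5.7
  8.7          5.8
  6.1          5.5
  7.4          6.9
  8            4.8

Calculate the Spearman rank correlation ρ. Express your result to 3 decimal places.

Rank screen: 5, 7, 2, 6, 1, 3, 4
Rank sleep: 2, 7, 4, 5, 3, 6, 1
d = rank(screen) − rank(sleep): 3, 0, -2, 1, -2, -3, 3; Σd² = 36
ρ = 1 − 6Σd² / [n(n²−1)] = 1 − 6×36 / (7×48) = 1 − 216/336 ≈ 0.357

0.357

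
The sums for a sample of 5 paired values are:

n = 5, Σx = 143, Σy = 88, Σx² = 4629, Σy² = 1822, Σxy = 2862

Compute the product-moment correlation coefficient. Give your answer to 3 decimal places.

r = (nΣxy − ΣxΣy) / √[(nΣx² − (Σx)²)(nΣy² − (Σy)²)]
Numerator: 5×2862 − 143×88 = 1726
Denominator: √[(23145 − 20449)(9110 − 7744)] = √[2696 × 1366] = 1919.0456
r = 1726 / 1919.0456 ≈ 0.899

0.899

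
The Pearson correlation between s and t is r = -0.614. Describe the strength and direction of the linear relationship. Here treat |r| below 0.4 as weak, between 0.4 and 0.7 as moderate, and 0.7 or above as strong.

moderate negative

r = -0.614 < 0 so the relationship is negative.
|r| = 0.614, which falls in the moderate range.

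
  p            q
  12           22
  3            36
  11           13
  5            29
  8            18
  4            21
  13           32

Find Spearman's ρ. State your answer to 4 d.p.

-0.1786

Rank p: 6, 1, 5, 3, 4, 2, 7
Rank q: 4, 7, 1, 5, 2, 3, 6
d = rank(p) − rank(q): 2, -6, 4, -2, 2, -1, 1; Σd² = 66
ρ = 1 − 6Σd² / [n(n²−1)] = 1 − 6×66 / (7×48) = 1 − 396/336 ≈ -0.1786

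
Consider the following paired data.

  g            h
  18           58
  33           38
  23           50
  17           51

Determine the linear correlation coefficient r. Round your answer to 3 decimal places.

n = 4, Σg = 91, Σh = 197, Σg² = 2231, Σh² = 9909, Σgh = 4315
nΣgh − ΣgΣh = 17260 − 17927 = -667
nΣg² − (Σg)² = 8924 − 8281 = 643; nΣh² − (Σh)² = 39636 − 38809 = 827
r = -667 / √(643 × 827) = -667 / 729.2194 ≈ -0.915

-0.915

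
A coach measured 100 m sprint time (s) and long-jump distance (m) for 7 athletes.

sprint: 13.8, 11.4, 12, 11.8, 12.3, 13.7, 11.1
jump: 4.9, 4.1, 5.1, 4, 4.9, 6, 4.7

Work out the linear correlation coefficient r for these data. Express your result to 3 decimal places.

0.676

n = 7, Σx = 86.1, Σy = 33.7, Σx² = 1065.83, Σy² = 164.93, Σxy = 417.4
nΣxy − ΣxΣy = 2921.8 − 2901.57 = 20.23
nΣx² − (Σx)² = 7460.81 − 7413.21 = 47.6; nΣy² − (Σy)² = 1154.51 − 1135.69 = 18.82
r = 20.23 / √(47.6 × 18.82) = 20.23 / 29.9305 ≈ 0.676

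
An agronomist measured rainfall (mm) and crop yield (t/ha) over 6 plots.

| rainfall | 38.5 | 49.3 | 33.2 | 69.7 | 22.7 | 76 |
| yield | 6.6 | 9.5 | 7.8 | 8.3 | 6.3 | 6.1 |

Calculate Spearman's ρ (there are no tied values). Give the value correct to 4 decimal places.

Rank rainfall: 3, 4, 2, 5, 1, 6
Rank yield: 3, 6, 4, 5, 2, 1
d = rank(rainfall) − rank(yield): 0, -2, -2, 0, -1, 5; Σd² = 34
ρ = 1 − 6Σd² / [n(n²−1)] = 1 − 6×34 / (6×35) = 1 − 204/210 ≈ 0.0286

0.0286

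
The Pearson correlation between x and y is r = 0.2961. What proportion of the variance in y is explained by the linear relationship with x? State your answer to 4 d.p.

r² = (0.2961)² = 0.0877

0.0877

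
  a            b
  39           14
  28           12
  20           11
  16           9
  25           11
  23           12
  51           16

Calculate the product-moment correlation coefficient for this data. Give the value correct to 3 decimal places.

n = 7, Σa = 202, Σb = 85, Σa² = 6716, Σb² = 1063, Σab = 2613
nΣab − ΣaΣb = 18291 − 17170 = 1121
nΣa² − (Σa)² = 47012 − 40804 = 6208; nΣb² − (Σb)² = 7441 − 7225 = 216
r = 1121 / √(6208 × 216) = 1121 / 1157.9845 ≈ 0.968

0.968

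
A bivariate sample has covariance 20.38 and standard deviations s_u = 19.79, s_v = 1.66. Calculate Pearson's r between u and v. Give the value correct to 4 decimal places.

0.6204

r = Cov(u,v) / (s_u · s_v) = 20.38 / (19.79 × 1.66)
  = 20.38 / 32.8514 ≈ 0.6204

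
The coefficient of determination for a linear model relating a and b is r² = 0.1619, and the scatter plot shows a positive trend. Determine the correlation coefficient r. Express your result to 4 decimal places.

|r| = √0.1619 = 0.4024
The association is positive, so r = 0.4024.

0.4024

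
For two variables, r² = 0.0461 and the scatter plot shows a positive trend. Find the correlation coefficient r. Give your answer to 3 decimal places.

|r| = √0.0461 = 0.215
The association is positive, so r = 0.215.

0.215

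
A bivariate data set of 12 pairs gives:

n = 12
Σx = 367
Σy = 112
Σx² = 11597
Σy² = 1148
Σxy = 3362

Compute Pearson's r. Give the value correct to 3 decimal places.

r = (nΣxy − ΣxΣy) / √[(nΣx² − (Σx)²)(nΣy² − (Σy)²)]
Numerator: 12×3362 − 367×112 = -760
Denominator: √[(139164 − 134689)(13776 − 12544)] = √[4475 × 1232] = 2348.0204
r = -760 / 2348.0204 ≈ -0.324

-0.324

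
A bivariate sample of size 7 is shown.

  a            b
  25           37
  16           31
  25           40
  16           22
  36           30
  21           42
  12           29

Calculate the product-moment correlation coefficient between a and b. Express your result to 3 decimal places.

n = 7, Σa = 151, Σb = 231, Σa² = 3643, Σb² = 7919, Σab = 5083
nΣab − ΣaΣb = 35581 − 34881 = 700
nΣa² − (Σa)² = 25501 − 22801 = 2700; nΣb² − (Σb)² = 55433 − 53361 = 2072
r = 700 / √(2700 × 2072) = 700 / 2365.2484 ≈ 0.296

0.296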